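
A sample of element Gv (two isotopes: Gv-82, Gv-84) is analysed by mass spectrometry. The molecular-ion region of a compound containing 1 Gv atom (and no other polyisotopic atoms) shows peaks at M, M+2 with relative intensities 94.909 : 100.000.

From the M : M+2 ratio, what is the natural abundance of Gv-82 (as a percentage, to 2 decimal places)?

Write p for the Gv-82 fraction. I(M+2)/I(M) = [C(1,1)·p^0·(1−p)] / p^1 = 1·(1−p)/p = 100.000/94.909 = 1.0536
(1−p)/p = 1.0536/1 = 1.0536  ⇒  p = 1/(1 + 1.0536) = 0.4869
Gv-82: 48.69%, Gv-84: 51.31%.

48.69%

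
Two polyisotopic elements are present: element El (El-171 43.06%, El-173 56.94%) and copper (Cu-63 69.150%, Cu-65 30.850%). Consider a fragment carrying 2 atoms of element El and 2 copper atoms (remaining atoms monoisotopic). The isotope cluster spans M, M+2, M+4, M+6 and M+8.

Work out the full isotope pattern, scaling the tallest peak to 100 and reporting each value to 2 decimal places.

23.22 : 82.11 : 100.00 : 48.44 : 8.08

Element El pattern (n=2): 0.18541636 : 0.49036728 : 0.32421636
Copper pattern (n=2): 0.47817225 : 0.4266555 : 0.09517225
Convolve the two distributions (both contribute in 2-u steps):
  M: 0.18541636×0.47817225 = 0.088661
  M+2: 0.18541636×0.4266555 + 0.49036728×0.47817225 = 0.313589
  M+4: 0.18541636×0.09517225 + 0.49036728×0.4266555 + 0.32421636×0.47817225 = 0.381896
  M+6: 0.49036728×0.09517225 + 0.32421636×0.4266555 = 0.184998
  M+8: 0.32421636×0.09517225 = 0.030856
Scale to base peak (0.381896) = 100: 23.22 : 82.11 : 100.00 : 48.44 : 8.08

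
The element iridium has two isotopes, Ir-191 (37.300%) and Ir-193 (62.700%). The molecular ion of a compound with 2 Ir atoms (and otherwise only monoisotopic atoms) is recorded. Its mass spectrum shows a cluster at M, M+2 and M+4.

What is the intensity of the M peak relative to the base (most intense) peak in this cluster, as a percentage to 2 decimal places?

(0.37300 + 0.62700)^2 gives M 0.1391, M+2 0.4677, M+4 0.3931; the largest is M+2.
P(M+2) = C(2,1) × 0.37300^1 × 0.62700^1 = 2 × 0.3730 × 0.6270 = 0.467742 (base)
P(M) = C(2,0) × 0.37300^2 × 0.62700^0 = 1 × 0.139129 × 1.0000 = 0.139129
Relative intensity = 0.139129 / 0.467742 × 100 = 29.74

29.74%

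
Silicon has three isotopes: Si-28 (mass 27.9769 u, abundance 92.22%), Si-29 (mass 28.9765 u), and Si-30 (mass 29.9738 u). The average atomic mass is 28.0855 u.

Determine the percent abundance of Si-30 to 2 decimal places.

The remaining 7.78% is split between Si-29 (fraction x) and Si-30 (fraction 0.0778 − x).
Substituting: 28.9765x + 29.9738(0.0778 − x) = 2.28520282
(28.9765 − 29.9738)x = -0.04675882  ⇒  x = 0.04689, y = 0.03091
Si-29: 4.69%, Si-30: 3.09%.

3.09%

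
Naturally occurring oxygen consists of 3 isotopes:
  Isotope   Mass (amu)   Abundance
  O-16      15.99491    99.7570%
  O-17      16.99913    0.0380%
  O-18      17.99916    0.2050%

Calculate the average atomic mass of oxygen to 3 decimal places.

Average mass = Σ (abundance × isotope mass) = 0.997570 × 15.99491 + 0.000380 × 16.99913 + 0.002050 × 17.99916
= 15.956042 + 0.006460 + 0.036898 = 15.999400 amu

15.999 amu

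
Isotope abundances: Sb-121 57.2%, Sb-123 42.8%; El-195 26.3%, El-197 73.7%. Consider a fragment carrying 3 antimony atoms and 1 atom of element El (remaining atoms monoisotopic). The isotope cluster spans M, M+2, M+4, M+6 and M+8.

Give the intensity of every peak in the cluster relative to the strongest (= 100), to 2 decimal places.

12.55 : 63.32 : 100.00 : 64.31 : 14.73

Antimony pattern (n=3): 0.18714925 : 0.42010426 : 0.31434374 : 0.07840275
Element El pattern (n=1): 0.2630 : 0.7370
Convolve the two distributions (both contribute in 2-u steps):
  M: 0.18714925×0.2630 = 0.049220
  M+2: 0.18714925×0.7370 + 0.42010426×0.2630 = 0.248416
  M+4: 0.42010426×0.7370 + 0.31434374×0.2630 = 0.392289
  M+6: 0.31434374×0.7370 + 0.07840275×0.2630 = 0.252291
  M+8: 0.07840275×0.7370 = 0.057783
Scale to base peak (0.392289) = 100: 12.55 : 63.32 : 100.00 : 64.31 : 14.73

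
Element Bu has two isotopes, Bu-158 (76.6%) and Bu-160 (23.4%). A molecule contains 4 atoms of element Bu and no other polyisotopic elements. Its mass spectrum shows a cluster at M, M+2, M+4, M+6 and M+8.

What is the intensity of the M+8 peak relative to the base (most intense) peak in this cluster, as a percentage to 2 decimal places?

0.71%

Term probabilities: M 0.3443, M+2 0.4207, M+4 0.1928, M+6 0.0393, M+8 0.0030. Base peak = M+2.
P(M+2) = C(4,1) × 0.766^3 × 0.234^1 = 4 × 0.4494551 × 0.2340 = 0.420690 (base)
P(M+8) = C(4,4) × 0.766^0 × 0.234^4 = 1 × 1.0000 × 0.00299822 = 0.002998
Relative intensity = 0.002998 / 0.420690 × 100 = 0.71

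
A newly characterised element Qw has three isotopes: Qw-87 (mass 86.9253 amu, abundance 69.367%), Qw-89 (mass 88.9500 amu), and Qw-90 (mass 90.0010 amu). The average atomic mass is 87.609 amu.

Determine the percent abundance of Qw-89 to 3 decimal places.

Let x and y be the fractions of Qw-89 and Qw-90. Then x + y = 1 − 0.69367 = 0.30633 and 88.9500x + 90.0010y = 87.609 − 0.69367×86.9253 = 27.311527149.
Substituting: 88.9500x + 90.0010(0.30633 − x) = 27.311527149
(88.9500 − 90.0010)x = -0.258479181  ⇒  x = 0.24594, y = 0.06039
Qw-89: 24.594%, Qw-90: 6.039%.

24.594%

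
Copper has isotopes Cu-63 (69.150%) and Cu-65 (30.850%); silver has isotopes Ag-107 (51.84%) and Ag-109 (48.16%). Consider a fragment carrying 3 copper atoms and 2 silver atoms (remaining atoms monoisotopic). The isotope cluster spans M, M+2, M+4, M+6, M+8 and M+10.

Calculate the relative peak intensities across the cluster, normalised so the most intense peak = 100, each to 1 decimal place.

25.3 : 81.0 : 100.0 : 59.6 : 17.2 : 1.9

Copper pattern (n=3): 0.33065611 : 0.44254842 : 0.19743483 : 0.02936064
Silver pattern (n=2): 0.26873856 : 0.49932288 : 0.23193856
Convolve the two distributions (both contribute in 2-u steps):
  M: 0.33065611×0.26873856 = 0.088860
  M+2: 0.33065611×0.49932288 + 0.44254842×0.26873856 = 0.284034
  M+4: 0.33065611×0.23193856 + 0.44254842×0.49932288 + 0.19743483×0.26873856 = 0.350725
  M+6: 0.44254842×0.23193856 + 0.19743483×0.49932288 + 0.02936064×0.26873856 = 0.209118
  M+8: 0.19743483×0.23193856 + 0.02936064×0.49932288 = 0.060453
  M+10: 0.02936064×0.23193856 = 0.006810
Scale to base peak (0.350725) = 100: 25.3 : 81.0 : 100.0 : 59.6 : 17.2 : 1.9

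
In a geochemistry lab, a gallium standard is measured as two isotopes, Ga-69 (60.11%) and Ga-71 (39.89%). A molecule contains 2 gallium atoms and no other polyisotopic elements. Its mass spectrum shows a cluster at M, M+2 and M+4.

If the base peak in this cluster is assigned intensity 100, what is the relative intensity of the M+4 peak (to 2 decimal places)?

33.18

Term probabilities: M 0.3613, M+2 0.4796, M+4 0.1591. Base peak = M+2.
P(M+2) = C(2,1) × 0.6011^1 × 0.3989^1 = 2 × 0.6011 × 0.3989 = 0.479558 (base)
P(M+4) = C(2,2) × 0.6011^0 × 0.3989^2 = 1 × 1.0000 × 0.15912121 = 0.159121
Relative intensity = 0.159121 / 0.479558 × 100 = 33.18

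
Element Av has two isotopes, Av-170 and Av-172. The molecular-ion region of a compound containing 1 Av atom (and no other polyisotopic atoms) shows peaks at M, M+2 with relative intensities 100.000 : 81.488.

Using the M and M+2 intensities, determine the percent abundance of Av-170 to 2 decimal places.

55.10%

Let p = fractional abundance of Av-170. I(M+2)/I(M) = [C(1,1)·p^0·(1−p)] / p^1 = 1·(1−p)/p = 81.488/100.000 = 0.8149
(1−p)/p = 0.8149/1 = 0.8149  ⇒  p = 1/(1 + 0.8149) = 0.5510
Av-170: 55.10%, Av-172: 44.90%.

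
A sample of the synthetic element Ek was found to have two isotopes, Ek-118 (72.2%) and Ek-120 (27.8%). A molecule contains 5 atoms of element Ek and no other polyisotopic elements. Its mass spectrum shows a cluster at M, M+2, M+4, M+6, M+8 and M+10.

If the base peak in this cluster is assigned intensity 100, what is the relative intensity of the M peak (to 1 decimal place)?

Term probabilities: M 0.1962, M+2 0.3777, M+4 0.2909, M+6 0.1120, M+8 0.0216, M+10 0.0017. Base peak = M+2.
P(M+2) = C(5,1) × 0.722^4 × 0.278^1 = 5 × 0.27173701 × 0.2780 = 0.377714 (base)
P(M) = C(5,0) × 0.722^5 × 0.278^0 = 1 × 0.19619412 × 1.0000 = 0.196194
Relative intensity = 0.196194 / 0.377714 × 100 = 51.9

51.9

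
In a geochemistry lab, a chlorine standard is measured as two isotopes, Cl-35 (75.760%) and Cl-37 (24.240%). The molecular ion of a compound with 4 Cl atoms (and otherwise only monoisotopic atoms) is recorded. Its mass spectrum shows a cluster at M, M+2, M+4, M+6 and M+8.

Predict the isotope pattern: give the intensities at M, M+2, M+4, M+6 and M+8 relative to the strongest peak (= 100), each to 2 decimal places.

Each Cl atom is independently Cl-35 (p = 0.75760) or Cl-37 (q = 0.24240); the cluster is the binomial expansion (p + q)^4.
P(M) = 0.75760^4 = 0.329428
P(M+2) = 4 × 0.75760^3 × 0.24240^1 = 0.421612
P(M+4) = 6 × 0.75760^2 × 0.24240^2 = 0.202347
P(M+6) = 4 × 0.75760^1 × 0.24240^3 = 0.043162
P(M+8) = 0.24240^4 = 0.003452
The M+2 peak is largest (0.421612); scaling to 100 gives 78.14 : 100.00 : 47.99 : 10.24 : 0.82.

78.14 : 100.00 : 47.99 : 10.24 : 0.82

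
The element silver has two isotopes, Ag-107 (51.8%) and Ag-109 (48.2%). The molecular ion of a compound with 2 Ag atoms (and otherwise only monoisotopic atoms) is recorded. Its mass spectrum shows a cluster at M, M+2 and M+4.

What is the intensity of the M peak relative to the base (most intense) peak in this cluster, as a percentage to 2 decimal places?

53.73%

Term probabilities: M 0.2683, M+2 0.4994, M+4 0.2323. Base peak = M+2.
P(M+2) = C(2,1) × 0.518^1 × 0.482^1 = 2 × 0.5180 × 0.4820 = 0.499352 (base)
P(M) = C(2,0) × 0.518^2 × 0.482^0 = 1 × 0.268324 × 1.0000 = 0.268324
Relative intensity = 0.268324 / 0.499352 × 100 = 53.73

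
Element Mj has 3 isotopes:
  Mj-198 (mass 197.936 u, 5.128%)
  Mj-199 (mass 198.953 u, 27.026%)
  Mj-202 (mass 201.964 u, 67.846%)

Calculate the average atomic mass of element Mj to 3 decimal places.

Ar = Σ fᵢ·mᵢ = 0.05128 × 197.936 + 0.27026 × 198.953 + 0.67846 × 201.964
= 10.1502 + 53.7690 + 137.0245 = 200.9437 u

200.944 u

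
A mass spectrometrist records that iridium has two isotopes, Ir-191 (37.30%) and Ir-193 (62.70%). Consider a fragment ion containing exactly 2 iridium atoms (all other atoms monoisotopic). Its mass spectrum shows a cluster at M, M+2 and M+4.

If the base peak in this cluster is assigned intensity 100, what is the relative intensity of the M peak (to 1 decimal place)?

Binomial terms of (0.3730 + 0.6270)^2: M 0.1391, M+2 0.4677, M+4 0.3931 → M+2 is the base peak.
P(M+2) = C(2,1) × 0.3730^1 × 0.6270^1 = 2 × 0.3730 × 0.6270 = 0.467742 (base)
P(M) = C(2,0) × 0.3730^2 × 0.6270^0 = 1 × 0.139129 × 1.0000 = 0.139129
Relative intensity = 0.139129 / 0.467742 × 100 = 29.7

29.7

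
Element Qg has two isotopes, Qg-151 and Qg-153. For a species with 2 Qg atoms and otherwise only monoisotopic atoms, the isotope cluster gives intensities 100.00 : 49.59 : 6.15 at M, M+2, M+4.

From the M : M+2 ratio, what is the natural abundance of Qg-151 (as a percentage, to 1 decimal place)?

Let p = fractional abundance of Qg-151. I(M+2)/I(M) = [C(2,1)·p^1·(1−p)] / p^2 = 2·(1−p)/p = 49.59/100.00 = 0.4959
(1−p)/p = 0.4959/2 = 0.2480  ⇒  p = 1/(1 + 0.2480) = 0.8013
Qg-151: 80.1%, Qg-153: 19.9%.

80.1%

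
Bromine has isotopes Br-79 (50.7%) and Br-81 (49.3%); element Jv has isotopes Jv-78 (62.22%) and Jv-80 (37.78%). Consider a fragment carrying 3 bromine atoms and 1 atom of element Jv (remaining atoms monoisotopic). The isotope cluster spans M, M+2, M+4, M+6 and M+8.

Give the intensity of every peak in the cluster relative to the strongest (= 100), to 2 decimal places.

21.70 : 76.49 : 100.00 : 57.33 : 12.12

Bromine pattern (n=3): 0.13032384 : 0.38017547 : 0.36967753 : 0.11982316
Element Jv pattern (n=1): 0.6222 : 0.3778
Convolve the two distributions (both contribute in 2-u steps):
  M: 0.13032384×0.6222 = 0.081087
  M+2: 0.13032384×0.3778 + 0.38017547×0.6222 = 0.285782
  M+4: 0.38017547×0.3778 + 0.36967753×0.6222 = 0.373644
  M+6: 0.36967753×0.3778 + 0.11982316×0.6222 = 0.214218
  M+8: 0.11982316×0.3778 = 0.045269
Scale to base peak (0.373644) = 100: 21.70 : 76.49 : 100.00 : 57.33 : 12.12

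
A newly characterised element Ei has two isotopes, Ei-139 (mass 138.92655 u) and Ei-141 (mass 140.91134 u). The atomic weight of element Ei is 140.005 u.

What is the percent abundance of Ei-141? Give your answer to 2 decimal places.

54.34%

Writing the weighted mean with unknown fraction x of Ei-139:
138.92655·x + 140.91134·(1 − x) = 140.005
(138.92655 − 140.91134)·x = 140.005 − 140.91134
x = -0.90634 / -1.98479 = 0.45664 → 45.66% Ei-139, 54.34% Ei-141.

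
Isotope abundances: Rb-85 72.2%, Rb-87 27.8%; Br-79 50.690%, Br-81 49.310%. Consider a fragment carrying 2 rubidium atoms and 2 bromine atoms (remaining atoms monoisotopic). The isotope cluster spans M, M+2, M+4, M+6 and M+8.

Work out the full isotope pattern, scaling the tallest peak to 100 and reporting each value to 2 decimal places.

Rubidium pattern (n=2): 0.521284 : 0.401432 : 0.077284
Bromine pattern (n=2): 0.25694761 : 0.49990478 : 0.24314761
Convolve the two distributions (both contribute in 2-u steps):
  M: 0.521284×0.25694761 = 0.133943
  M+2: 0.521284×0.49990478 + 0.401432×0.25694761 = 0.363739
  M+4: 0.521284×0.24314761 + 0.401432×0.49990478 + 0.077284×0.25694761 = 0.347285
  M+6: 0.401432×0.24314761 + 0.077284×0.49990478 = 0.136242
  M+8: 0.077284×0.24314761 = 0.018791
Scale to base peak (0.363739) = 100: 36.82 : 100.00 : 95.48 : 37.46 : 5.17

36.82 : 100.00 : 95.48 : 37.46 : 5.17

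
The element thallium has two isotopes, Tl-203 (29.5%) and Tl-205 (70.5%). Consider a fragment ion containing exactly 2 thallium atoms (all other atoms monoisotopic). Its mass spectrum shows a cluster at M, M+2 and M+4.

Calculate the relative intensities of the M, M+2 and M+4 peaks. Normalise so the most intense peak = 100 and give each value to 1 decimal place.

Each Tl atom is independently Tl-203 (p = 0.295) or Tl-205 (q = 0.705); the cluster is the binomial expansion (p + q)^2.
P(M) = 0.295^2 = 0.087025
P(M+2) = 2 × 0.295^1 × 0.705^1 = 0.415950
P(M+4) = 0.705^2 = 0.497025
The M+4 peak is largest (0.497025); scaling to 100 gives 17.5 : 83.7 : 100.0.

17.5 : 83.7 : 100.0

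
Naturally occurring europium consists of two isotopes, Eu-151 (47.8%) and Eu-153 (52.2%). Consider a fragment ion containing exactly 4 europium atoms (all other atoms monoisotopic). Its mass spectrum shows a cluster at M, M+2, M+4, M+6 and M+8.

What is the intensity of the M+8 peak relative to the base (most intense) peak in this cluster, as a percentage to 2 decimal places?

Term probabilities: M 0.0522, M+2 0.2280, M+4 0.3735, M+6 0.2720, M+8 0.0742. Base peak = M+4.
P(M+4) = C(4,2) × 0.478^2 × 0.522^2 = 6 × 0.228484 × 0.272484 = 0.373549 (base)
P(M+8) = C(4,4) × 0.478^0 × 0.522^4 = 1 × 1.0000 × 0.07424753 = 0.074248
Relative intensity = 0.074248 / 0.373549 × 100 = 19.88

19.88%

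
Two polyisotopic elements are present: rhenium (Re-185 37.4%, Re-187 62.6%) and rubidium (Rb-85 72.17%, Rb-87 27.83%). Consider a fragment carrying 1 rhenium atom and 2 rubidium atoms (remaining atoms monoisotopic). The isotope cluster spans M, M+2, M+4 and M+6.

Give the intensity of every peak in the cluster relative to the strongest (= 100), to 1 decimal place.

40.9 : 100.0 : 58.9 : 10.2

Rhenium pattern (n=1): 0.3740 : 0.6260
Rubidium pattern (n=2): 0.52085089 : 0.40169822 : 0.07745089
Convolve the two distributions (both contribute in 2-u steps):
  M: 0.3740×0.52085089 = 0.194798
  M+2: 0.3740×0.40169822 + 0.6260×0.52085089 = 0.476288
  M+4: 0.3740×0.07745089 + 0.6260×0.40169822 = 0.280430
  M+6: 0.6260×0.07745089 = 0.048484
Scale to base peak (0.476288) = 100: 40.9 : 100.0 : 58.9 : 10.2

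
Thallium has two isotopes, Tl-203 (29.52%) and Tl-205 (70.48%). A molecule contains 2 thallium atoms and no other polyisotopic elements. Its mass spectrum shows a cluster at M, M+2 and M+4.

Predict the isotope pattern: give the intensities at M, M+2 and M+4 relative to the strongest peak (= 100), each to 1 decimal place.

Each Tl atom is independently Tl-203 (p = 0.2952) or Tl-205 (q = 0.7048); the cluster is the binomial expansion (p + q)^2.
P(M) = 0.2952^2 = 0.087143
P(M+2) = 2 × 0.2952^1 × 0.7048^1 = 0.416114
P(M+4) = 0.7048^2 = 0.496743
The M+4 peak is largest (0.496743); scaling to 100 gives 17.5 : 83.8 : 100.0.

17.5 : 83.8 : 100.0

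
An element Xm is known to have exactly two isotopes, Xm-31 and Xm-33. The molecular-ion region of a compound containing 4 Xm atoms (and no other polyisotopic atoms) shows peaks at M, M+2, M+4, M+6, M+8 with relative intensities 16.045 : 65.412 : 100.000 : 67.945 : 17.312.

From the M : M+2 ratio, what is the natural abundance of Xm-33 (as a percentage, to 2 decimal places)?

50.48%

If p is the fraction of Xm that is Xm-31, then I(M+2)/I(M) = [C(4,1)·p^3·(1−p)] / p^4 = 4·(1−p)/p = 65.412/16.045 = 4.0768
(1−p)/p = 4.0768/4 = 1.0192  ⇒  p = 1/(1 + 1.0192) = 0.4952
Xm-31: 49.52%, Xm-33: 50.48%.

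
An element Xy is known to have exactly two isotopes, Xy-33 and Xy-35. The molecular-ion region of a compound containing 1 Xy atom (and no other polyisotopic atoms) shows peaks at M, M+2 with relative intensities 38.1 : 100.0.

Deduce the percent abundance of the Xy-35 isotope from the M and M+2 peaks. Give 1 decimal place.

72.4%

If p is the fraction of Xy that is Xy-33, then I(M+2)/I(M) = [C(1,1)·p^0·(1−p)] / p^1 = 1·(1−p)/p = 100.0/38.1 = 2.6247
(1−p)/p = 2.6247/1 = 2.6247  ⇒  p = 1/(1 + 2.6247) = 0.2759
Xy-33: 27.6%, Xy-35: 72.4%.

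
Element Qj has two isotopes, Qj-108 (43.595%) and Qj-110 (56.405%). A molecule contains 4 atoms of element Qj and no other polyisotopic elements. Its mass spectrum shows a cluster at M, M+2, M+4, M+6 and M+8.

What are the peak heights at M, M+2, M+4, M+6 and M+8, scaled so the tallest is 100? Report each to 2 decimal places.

9.96 : 51.53 : 100.00 : 86.26 : 27.90

Each Qj atom is independently Qj-108 (p = 0.43595) or Qj-110 (q = 0.56405); the cluster is the binomial expansion (p + q)^4.
P(M) = 0.43595^4 = 0.036120
P(M+2) = 4 × 0.43595^3 × 0.56405^1 = 0.186934
P(M+4) = 6 × 0.43595^2 × 0.56405^2 = 0.362794
P(M+6) = 4 × 0.43595^1 × 0.56405^3 = 0.312932
P(M+8) = 0.56405^4 = 0.101221
The M+4 peak is largest (0.362794); scaling to 100 gives 9.96 : 51.53 : 100.00 : 86.26 : 27.90.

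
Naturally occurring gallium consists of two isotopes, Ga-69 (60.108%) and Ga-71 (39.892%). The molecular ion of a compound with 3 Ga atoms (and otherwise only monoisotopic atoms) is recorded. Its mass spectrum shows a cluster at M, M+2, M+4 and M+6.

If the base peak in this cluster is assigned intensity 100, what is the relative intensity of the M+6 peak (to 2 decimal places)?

Binomial terms of (0.60108 + 0.39892)^3: M 0.2172, M+2 0.4324, M+4 0.2870, M+6 0.0635 → M+2 is the base peak.
P(M+2) = C(3,1) × 0.60108^2 × 0.39892^1 = 3 × 0.36129717 × 0.39892 = 0.432386 (base)
P(M+6) = C(3,3) × 0.60108^0 × 0.39892^3 = 1 × 1.0000 × 0.063483 = 0.063483
Relative intensity = 0.063483 / 0.432386 × 100 = 14.68

14.68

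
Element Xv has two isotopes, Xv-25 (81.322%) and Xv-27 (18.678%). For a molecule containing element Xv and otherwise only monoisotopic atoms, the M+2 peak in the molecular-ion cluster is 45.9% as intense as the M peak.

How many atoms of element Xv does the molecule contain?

2

For n independent Xv atoms, I(M+2)/I(M) = n · (abundance Xv-27) / (abundance Xv-25) = n · 0.18678/0.81322.
n = 0.459 × 0.81322/0.18678 = 2.00 ≈ 2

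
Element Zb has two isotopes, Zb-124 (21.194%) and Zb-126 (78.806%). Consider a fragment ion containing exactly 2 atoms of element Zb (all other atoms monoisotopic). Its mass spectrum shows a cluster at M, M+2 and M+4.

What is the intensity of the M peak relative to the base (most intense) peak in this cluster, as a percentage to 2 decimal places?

Binomial terms of (0.21194 + 0.78806)^2: M 0.0449, M+2 0.3340, M+4 0.6210 → M+4 is the base peak.
P(M+4) = C(2,2) × 0.21194^0 × 0.78806^2 = 1 × 1.0000 × 0.62103856 = 0.621039 (base)
P(M) = C(2,0) × 0.21194^2 × 0.78806^0 = 1 × 0.04491856 × 1.0000 = 0.044919
Relative intensity = 0.044919 / 0.621039 × 100 = 7.23

7.23%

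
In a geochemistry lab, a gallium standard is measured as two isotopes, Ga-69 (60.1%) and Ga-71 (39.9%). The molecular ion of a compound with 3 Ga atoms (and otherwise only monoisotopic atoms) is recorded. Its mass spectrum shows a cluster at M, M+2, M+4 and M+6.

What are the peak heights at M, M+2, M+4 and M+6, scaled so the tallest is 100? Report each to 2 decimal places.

50.21 : 100.00 : 66.39 : 14.69

The 3 Ga atoms are independent, so intensities follow the terms of (0.601 + 0.399)^3.
P(M) = 0.601^3 = 0.217082
P(M+2) = 3 × 0.601^2 × 0.399^1 = 0.432358
P(M+4) = 3 × 0.601^1 × 0.399^2 = 0.287039
P(M+6) = 0.399^3 = 0.063521
The M+2 peak is largest (0.432358); scaling to 100 gives 50.21 : 100.00 : 66.39 : 14.69.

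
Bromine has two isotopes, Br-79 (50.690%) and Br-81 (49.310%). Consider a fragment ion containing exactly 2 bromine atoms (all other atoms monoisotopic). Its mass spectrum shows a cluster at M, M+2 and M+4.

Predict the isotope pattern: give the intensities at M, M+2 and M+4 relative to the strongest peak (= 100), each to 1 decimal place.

51.4 : 100.0 : 48.6

Each Br atom is independently Br-79 (p = 0.50690) or Br-81 (q = 0.49310); the cluster is the binomial expansion (p + q)^2.
P(M) = 0.50690^2 = 0.256948
P(M+2) = 2 × 0.50690^1 × 0.49310^1 = 0.499905
P(M+4) = 0.49310^2 = 0.243148
The M+2 peak is largest (0.499905); scaling to 100 gives 51.4 : 100.0 : 48.6.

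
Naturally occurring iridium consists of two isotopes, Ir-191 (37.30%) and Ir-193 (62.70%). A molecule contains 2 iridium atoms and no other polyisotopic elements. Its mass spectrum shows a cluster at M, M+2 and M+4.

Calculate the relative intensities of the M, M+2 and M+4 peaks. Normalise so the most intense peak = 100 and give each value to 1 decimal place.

The 2 Ir atoms are independent, so intensities follow the terms of (0.3730 + 0.6270)^2.
P(M) = 0.3730^2 = 0.139129
P(M+2) = 2 × 0.3730^1 × 0.6270^1 = 0.467742
P(M+4) = 0.6270^2 = 0.393129
The M+2 peak is largest (0.467742); scaling to 100 gives 29.7 : 100.0 : 84.0.

29.7 : 100.0 : 84.0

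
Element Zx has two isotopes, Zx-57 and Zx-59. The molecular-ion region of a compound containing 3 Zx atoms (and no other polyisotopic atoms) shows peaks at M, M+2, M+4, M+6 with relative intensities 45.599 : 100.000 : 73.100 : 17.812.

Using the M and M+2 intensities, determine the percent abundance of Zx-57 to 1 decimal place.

Write p for the Zx-57 fraction. I(M+2)/I(M) = [C(3,1)·p^2·(1−p)] / p^3 = 3·(1−p)/p = 100.000/45.599 = 2.1930
(1−p)/p = 2.1930/3 = 0.7310  ⇒  p = 1/(1 + 0.7310) = 0.5777
Zx-57: 57.8%, Zx-59: 42.2%.

57.8%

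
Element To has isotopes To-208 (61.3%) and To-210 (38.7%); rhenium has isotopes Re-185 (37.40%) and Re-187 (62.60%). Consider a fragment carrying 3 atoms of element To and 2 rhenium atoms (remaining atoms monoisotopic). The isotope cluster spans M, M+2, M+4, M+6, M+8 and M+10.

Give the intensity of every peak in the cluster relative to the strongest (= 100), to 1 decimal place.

Element To pattern (n=3): 0.2303464 : 0.43626781 : 0.27542519 : 0.0579606
Rhenium pattern (n=2): 0.139876 : 0.468248 : 0.391876
Convolve the two distributions (both contribute in 2-u steps):
  M: 0.2303464×0.139876 = 0.032220
  M+2: 0.2303464×0.468248 + 0.43626781×0.139876 = 0.168883
  M+4: 0.2303464×0.391876 + 0.43626781×0.468248 + 0.27542519×0.139876 = 0.333074
  M+6: 0.43626781×0.391876 + 0.27542519×0.468248 + 0.0579606×0.139876 = 0.308037
  M+8: 0.27542519×0.391876 + 0.0579606×0.468248 = 0.135072
  M+10: 0.0579606×0.391876 = 0.022713
Scale to base peak (0.333074) = 100: 9.7 : 50.7 : 100.0 : 92.5 : 40.6 : 6.8

9.7 : 50.7 : 100.0 : 92.5 : 40.6 : 6.8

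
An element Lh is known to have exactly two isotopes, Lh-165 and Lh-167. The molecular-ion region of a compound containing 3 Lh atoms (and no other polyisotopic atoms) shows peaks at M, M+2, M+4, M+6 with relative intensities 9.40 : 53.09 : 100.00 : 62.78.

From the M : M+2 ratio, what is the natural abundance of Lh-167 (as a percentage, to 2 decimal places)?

65.31%

Write p for the Lh-165 fraction. I(M+2)/I(M) = [C(3,1)·p^2·(1−p)] / p^3 = 3·(1−p)/p = 53.09/9.40 = 5.6479
(1−p)/p = 5.6479/3 = 1.8826  ⇒  p = 1/(1 + 1.8826) = 0.3469
Lh-165: 34.69%, Lh-167: 65.31%.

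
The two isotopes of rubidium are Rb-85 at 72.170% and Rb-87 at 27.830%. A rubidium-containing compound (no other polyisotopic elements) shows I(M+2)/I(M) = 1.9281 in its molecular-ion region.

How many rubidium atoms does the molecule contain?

The M+2/M ratio from n Rb atoms is n · q/p = n · 0.27830/0.72170.
n = 1.9281 × 0.72170/0.27830 = 5.00 ≈ 5

5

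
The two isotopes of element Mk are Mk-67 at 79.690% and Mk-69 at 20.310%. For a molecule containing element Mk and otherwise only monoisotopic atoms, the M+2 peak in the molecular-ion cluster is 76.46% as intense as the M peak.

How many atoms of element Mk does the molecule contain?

3

With n Mk atoms, P(M+2)/P(M) = C(n,1)·p^(n−1)q / p^n = n·q/p = n · 0.20310/0.79690.
n = 0.7646 × 0.79690/0.20310 = 3.00 ≈ 3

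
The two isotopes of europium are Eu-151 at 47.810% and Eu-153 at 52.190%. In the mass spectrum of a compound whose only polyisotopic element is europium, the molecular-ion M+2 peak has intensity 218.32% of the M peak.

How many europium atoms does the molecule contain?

2

The M+2/M ratio from n Eu atoms is n · q/p = n · 0.52190/0.47810.
n = 2.1832 × 0.47810/0.52190 = 2.00 ≈ 2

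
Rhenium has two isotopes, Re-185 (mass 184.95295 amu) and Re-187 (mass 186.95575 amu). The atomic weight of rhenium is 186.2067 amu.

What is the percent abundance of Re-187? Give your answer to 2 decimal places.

Let x be the fractional abundance of Re-185; then Re-187 has abundance 1 − x.
184.95295·x + 186.95575·(1 − x) = 186.2067
(184.95295 − 186.95575)·x = 186.2067 − 186.95575
x = -0.74905 / -2.00280 = 0.37400 → 37.40% Re-185, 62.60% Re-187.

62.60%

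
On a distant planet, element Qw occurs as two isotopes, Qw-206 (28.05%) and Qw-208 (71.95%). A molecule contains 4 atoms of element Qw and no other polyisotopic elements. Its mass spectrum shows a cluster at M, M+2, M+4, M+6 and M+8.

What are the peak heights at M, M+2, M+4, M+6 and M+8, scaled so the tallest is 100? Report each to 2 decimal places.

Each Qw atom is independently Qw-206 (p = 0.2805) or Qw-208 (q = 0.7195); the cluster is the binomial expansion (p + q)^4.
P(M) = 0.2805^4 = 0.006191
P(M+2) = 4 × 0.2805^3 × 0.7195^1 = 0.063517
P(M+4) = 6 × 0.2805^2 × 0.7195^2 = 0.244387
P(M+6) = 4 × 0.2805^1 × 0.7195^3 = 0.417912
P(M+8) = 0.7195^4 = 0.267993
The M+6 peak is largest (0.417912); scaling to 100 gives 1.48 : 15.20 : 58.48 : 100.00 : 64.13.

1.48 : 15.20 : 58.48 : 100.00 : 64.13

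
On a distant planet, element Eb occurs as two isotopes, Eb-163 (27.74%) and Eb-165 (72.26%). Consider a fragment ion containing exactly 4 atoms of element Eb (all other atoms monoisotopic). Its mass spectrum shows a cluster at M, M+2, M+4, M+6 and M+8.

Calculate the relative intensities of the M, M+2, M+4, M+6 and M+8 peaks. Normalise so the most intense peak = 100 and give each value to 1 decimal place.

1.4 : 14.7 : 57.6 : 100.0 : 65.1

Each Eb atom is independently Eb-163 (p = 0.2774) or Eb-165 (q = 0.7226); the cluster is the binomial expansion (p + q)^4.
P(M) = 0.2774^4 = 0.005921
P(M+2) = 4 × 0.2774^3 × 0.7226^1 = 0.061699
P(M+4) = 6 × 0.2774^2 × 0.7226^2 = 0.241079
P(M+6) = 4 × 0.2774^1 × 0.7226^3 = 0.418659
P(M+8) = 0.7226^4 = 0.272641
The M+6 peak is largest (0.418659); scaling to 100 gives 1.4 : 14.7 : 57.6 : 100.0 : 65.1.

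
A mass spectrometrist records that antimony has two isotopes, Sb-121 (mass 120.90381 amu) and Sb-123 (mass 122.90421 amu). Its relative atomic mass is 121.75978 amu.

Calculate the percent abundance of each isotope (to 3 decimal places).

With x = fraction of Sb-121 (so Sb-123 is 1 − x):
120.90381·x + 122.90421·(1 − x) = 121.75978
(120.90381 − 122.90421)·x = 121.75978 − 122.90421
x = -1.14443 / -2.00040 = 0.57210 → 57.210% Sb-121, 42.790% Sb-123.

Sb-121: 57.210%, Sb-123: 42.790%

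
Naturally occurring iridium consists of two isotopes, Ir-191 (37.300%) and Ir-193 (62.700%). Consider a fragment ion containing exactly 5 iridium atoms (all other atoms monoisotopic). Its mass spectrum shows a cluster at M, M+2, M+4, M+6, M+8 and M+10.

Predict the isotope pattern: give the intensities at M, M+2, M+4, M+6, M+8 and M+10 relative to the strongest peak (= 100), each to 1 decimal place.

Expanding (0.37300 + 0.62700)^5:
P(M) = 0.37300^5 = 0.007220
P(M+2) = 5 × 0.37300^4 × 0.62700^1 = 0.060684
P(M+4) = 10 × 0.37300^3 × 0.62700^2 = 0.204015
P(M+6) = 10 × 0.37300^2 × 0.62700^3 = 0.342942
P(M+8) = 5 × 0.37300^1 × 0.62700^4 = 0.288237
P(M+10) = 0.62700^5 = 0.096903
The M+6 peak is largest (0.342942); scaling to 100 gives 2.1 : 17.7 : 59.5 : 100.0 : 84.0 : 28.3.

2.1 : 17.7 : 59.5 : 100.0 : 84.0 : 28.3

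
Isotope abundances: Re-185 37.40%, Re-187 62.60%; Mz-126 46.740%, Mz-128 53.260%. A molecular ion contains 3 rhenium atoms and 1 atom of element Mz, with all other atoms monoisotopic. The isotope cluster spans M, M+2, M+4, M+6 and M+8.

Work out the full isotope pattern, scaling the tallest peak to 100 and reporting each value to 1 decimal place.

Rhenium pattern (n=3): 0.05231362 : 0.26268713 : 0.43968487 : 0.24531438
Element Mz pattern (n=1): 0.4674 : 0.5326
Convolve the two distributions (both contribute in 2-u steps):
  M: 0.05231362×0.4674 = 0.024451
  M+2: 0.05231362×0.5326 + 0.26268713×0.4674 = 0.150642
  M+4: 0.26268713×0.5326 + 0.43968487×0.4674 = 0.345416
  M+6: 0.43968487×0.5326 + 0.24531438×0.4674 = 0.348836
  M+8: 0.24531438×0.5326 = 0.130654
Scale to base peak (0.348836) = 100: 7.0 : 43.2 : 99.0 : 100.0 : 37.5

7.0 : 43.2 : 99.0 : 100.0 : 37.5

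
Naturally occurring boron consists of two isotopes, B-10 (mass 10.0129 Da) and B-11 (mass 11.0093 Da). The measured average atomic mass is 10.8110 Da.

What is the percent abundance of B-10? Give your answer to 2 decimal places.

Let x be the fractional abundance of B-10; then B-11 has abundance 1 − x.
10.0129·x + 11.0093·(1 − x) = 10.8110
(10.0129 − 11.0093)·x = 10.8110 − 11.0093
x = -0.1983 / -0.9964 = 0.19902 → 19.90% B-10, 80.10% B-11.

19.90%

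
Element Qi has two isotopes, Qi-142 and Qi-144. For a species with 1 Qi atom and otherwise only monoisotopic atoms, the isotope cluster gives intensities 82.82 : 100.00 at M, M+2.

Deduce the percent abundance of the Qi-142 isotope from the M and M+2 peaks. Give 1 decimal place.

45.3%

Let p = fractional abundance of Qi-142. I(M+2)/I(M) = [C(1,1)·p^0·(1−p)] / p^1 = 1·(1−p)/p = 100.00/82.82 = 1.2074
(1−p)/p = 1.2074/1 = 1.2074  ⇒  p = 1/(1 + 1.2074) = 0.4530
Qi-142: 45.3%, Qi-144: 54.7%.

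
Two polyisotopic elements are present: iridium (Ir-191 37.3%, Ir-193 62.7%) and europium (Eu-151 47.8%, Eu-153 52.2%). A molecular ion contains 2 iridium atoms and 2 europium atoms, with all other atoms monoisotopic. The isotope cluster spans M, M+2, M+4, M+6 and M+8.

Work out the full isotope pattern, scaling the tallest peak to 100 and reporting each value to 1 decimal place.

Iridium pattern (n=2): 0.139129 : 0.467742 : 0.393129
Europium pattern (n=2): 0.228484 : 0.499032 : 0.272484
Convolve the two distributions (both contribute in 2-u steps):
  M: 0.139129×0.228484 = 0.031789
  M+2: 0.139129×0.499032 + 0.467742×0.228484 = 0.176301
  M+4: 0.139129×0.272484 + 0.467742×0.499032 + 0.393129×0.228484 = 0.361152
  M+6: 0.467742×0.272484 + 0.393129×0.499032 = 0.323636
  M+8: 0.393129×0.272484 = 0.107121
Scale to base peak (0.361152) = 100: 8.8 : 48.8 : 100.0 : 89.6 : 29.7

8.8 : 48.8 : 100.0 : 89.6 : 29.7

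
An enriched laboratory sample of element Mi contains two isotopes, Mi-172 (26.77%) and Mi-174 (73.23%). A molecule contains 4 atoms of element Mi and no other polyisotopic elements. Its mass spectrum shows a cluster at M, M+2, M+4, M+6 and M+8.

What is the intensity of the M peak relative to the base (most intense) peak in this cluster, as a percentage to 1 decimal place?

Binomial terms of (0.2677 + 0.7323)^4: M 0.0051, M+2 0.0562, M+4 0.2306, M+6 0.4205, M+8 0.2876 → M+6 is the base peak.
P(M+6) = C(4,3) × 0.2677^1 × 0.7323^3 = 4 × 0.2677 × 0.39270561 = 0.420509 (base)
P(M) = C(4,0) × 0.2677^4 × 0.7323^0 = 1 × 0.00513563 × 1.0000 = 0.005136
Relative intensity = 0.005136 / 0.420509 × 100 = 1.2

1.2%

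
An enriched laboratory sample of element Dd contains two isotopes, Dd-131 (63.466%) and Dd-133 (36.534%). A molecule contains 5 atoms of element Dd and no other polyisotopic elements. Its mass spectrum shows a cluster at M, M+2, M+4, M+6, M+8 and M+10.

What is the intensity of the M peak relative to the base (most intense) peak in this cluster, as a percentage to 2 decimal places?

30.18%

Term probabilities: M 0.1030, M+2 0.2964, M+4 0.3412, M+6 0.1964, M+8 0.0565, M+10 0.0065. Base peak = M+4.
P(M+4) = C(5,2) × 0.63466^3 × 0.36534^2 = 10 × 0.25563681 × 0.13347332 = 0.341207 (base)
P(M) = C(5,0) × 0.63466^5 × 0.36534^0 = 1 × 0.1029688 × 1.0000 = 0.102969
Relative intensity = 0.102969 / 0.341207 × 100 = 30.18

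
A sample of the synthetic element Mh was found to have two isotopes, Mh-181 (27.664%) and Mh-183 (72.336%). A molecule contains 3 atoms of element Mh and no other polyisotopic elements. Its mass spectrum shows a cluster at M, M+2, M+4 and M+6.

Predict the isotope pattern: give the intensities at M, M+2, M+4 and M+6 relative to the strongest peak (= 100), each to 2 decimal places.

4.88 : 38.24 : 100.00 : 87.16

The 3 Mh atoms are independent, so intensities follow the terms of (0.27664 + 0.72336)^3.
P(M) = 0.27664^3 = 0.021171
P(M+2) = 3 × 0.27664^2 × 0.72336^1 = 0.166076
P(M+4) = 3 × 0.27664^1 × 0.72336^2 = 0.434255
P(M+6) = 0.72336^3 = 0.378498
The M+4 peak is largest (0.434255); scaling to 100 gives 4.88 : 38.24 : 100.00 : 87.16.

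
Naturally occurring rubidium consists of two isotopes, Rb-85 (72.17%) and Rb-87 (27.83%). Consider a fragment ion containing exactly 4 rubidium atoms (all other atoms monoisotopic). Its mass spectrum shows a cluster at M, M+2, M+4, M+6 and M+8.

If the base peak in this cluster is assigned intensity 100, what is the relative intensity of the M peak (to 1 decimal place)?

64.8

(0.7217 + 0.2783)^4 gives M 0.2713, M+2 0.4184, M+4 0.2420, M+6 0.0622, M+8 0.0060; the largest is M+2.
P(M+2) = C(4,1) × 0.7217^3 × 0.2783^1 = 4 × 0.37589809 × 0.2783 = 0.418450 (base)
P(M) = C(4,0) × 0.7217^4 × 0.2783^0 = 1 × 0.27128565 × 1.0000 = 0.271286
Relative intensity = 0.271286 / 0.418450 × 100 = 64.8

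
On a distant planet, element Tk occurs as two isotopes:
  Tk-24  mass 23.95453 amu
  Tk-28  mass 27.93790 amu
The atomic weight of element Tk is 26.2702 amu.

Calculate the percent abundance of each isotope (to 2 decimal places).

Writing the weighted mean with unknown fraction x of Tk-24:
23.95453·x + 27.93790·(1 − x) = 26.2702
(23.95453 − 27.93790)·x = 26.2702 − 27.93790
x = -1.66770 / -3.98337 = 0.41867 → 41.87% Tk-24, 58.13% Tk-28.

Tk-24: 41.87%, Tk-28: 58.13%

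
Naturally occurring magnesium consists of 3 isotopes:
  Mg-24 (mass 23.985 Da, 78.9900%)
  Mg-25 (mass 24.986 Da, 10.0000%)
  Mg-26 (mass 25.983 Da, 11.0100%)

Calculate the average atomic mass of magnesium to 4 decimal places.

24.3051 Da

Ar = Σ fᵢ·mᵢ = 0.789900 × 23.985 + 0.100000 × 24.986 + 0.110100 × 25.983
= 18.94575 + 2.49860 + 2.86073 = 24.30508 Da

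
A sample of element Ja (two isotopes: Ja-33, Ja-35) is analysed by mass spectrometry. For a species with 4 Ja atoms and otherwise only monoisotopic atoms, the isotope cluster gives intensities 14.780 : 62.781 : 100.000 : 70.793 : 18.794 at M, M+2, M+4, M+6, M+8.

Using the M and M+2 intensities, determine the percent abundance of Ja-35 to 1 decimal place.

51.5%

Let p = fractional abundance of Ja-33. I(M+2)/I(M) = [C(4,1)·p^3·(1−p)] / p^4 = 4·(1−p)/p = 62.781/14.780 = 4.2477
(1−p)/p = 4.2477/4 = 1.0619  ⇒  p = 1/(1 + 1.0619) = 0.4850
Ja-33: 48.5%, Ja-35: 51.5%.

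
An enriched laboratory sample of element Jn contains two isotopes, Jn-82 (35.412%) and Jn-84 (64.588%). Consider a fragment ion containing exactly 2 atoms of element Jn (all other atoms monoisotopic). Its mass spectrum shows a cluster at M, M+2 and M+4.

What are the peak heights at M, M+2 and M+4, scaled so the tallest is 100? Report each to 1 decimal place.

Each Jn atom is independently Jn-82 (p = 0.35412) or Jn-84 (q = 0.64588); the cluster is the binomial expansion (p + q)^2.
P(M) = 0.35412^2 = 0.125401
P(M+2) = 2 × 0.35412^1 × 0.64588^1 = 0.457438
P(M+4) = 0.64588^2 = 0.417161
The M+2 peak is largest (0.457438); scaling to 100 gives 27.4 : 100.0 : 91.2.

27.4 : 100.0 : 91.2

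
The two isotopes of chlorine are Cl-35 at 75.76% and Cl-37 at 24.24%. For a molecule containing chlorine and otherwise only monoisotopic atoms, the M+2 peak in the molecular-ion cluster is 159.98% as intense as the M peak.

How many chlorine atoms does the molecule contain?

The M+2/M ratio from n Cl atoms is n · q/p = n · 0.2424/0.7576.
n = 1.5998 × 0.7576/0.2424 = 5.00 ≈ 5

5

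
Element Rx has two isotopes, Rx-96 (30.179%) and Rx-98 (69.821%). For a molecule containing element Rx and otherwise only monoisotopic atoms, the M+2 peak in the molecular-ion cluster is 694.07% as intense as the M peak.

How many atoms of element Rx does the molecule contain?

For n independent Rx atoms, I(M+2)/I(M) = n · (abundance Rx-98) / (abundance Rx-96) = n · 0.69821/0.30179.
n = 6.9407 × 0.30179/0.69821 = 3.00 ≈ 3

3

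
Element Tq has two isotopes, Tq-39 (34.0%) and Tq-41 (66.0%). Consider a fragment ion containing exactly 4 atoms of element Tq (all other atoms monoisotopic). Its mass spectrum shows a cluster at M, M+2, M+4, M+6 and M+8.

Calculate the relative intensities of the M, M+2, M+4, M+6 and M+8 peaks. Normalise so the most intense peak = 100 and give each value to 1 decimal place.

The 4 Tq atoms are independent, so intensities follow the terms of (0.340 + 0.660)^4.
P(M) = 0.340^4 = 0.013363
P(M+2) = 4 × 0.340^3 × 0.660^1 = 0.103763
P(M+4) = 6 × 0.340^2 × 0.660^2 = 0.302132
P(M+6) = 4 × 0.340^1 × 0.660^3 = 0.390995
P(M+8) = 0.660^4 = 0.189747
The M+6 peak is largest (0.390995); scaling to 100 gives 3.4 : 26.5 : 77.3 : 100.0 : 48.5.

3.4 : 26.5 : 77.3 : 100.0 : 48.5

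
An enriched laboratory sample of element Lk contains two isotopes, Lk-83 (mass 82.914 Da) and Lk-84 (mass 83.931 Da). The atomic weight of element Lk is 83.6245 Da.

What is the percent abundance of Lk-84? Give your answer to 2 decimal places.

Let x be the fractional abundance of Lk-83; then Lk-84 has abundance 1 − x.
82.914·x + 83.931·(1 − x) = 83.6245
(82.914 − 83.931)·x = 83.6245 − 83.931
x = -0.3065 / -1.017 = 0.30138 → 30.14% Lk-83, 69.86% Lk-84.

69.86%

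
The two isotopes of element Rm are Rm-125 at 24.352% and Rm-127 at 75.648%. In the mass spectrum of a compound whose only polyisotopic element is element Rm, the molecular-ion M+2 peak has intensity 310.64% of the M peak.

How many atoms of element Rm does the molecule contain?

1

For n independent Rm atoms, I(M+2)/I(M) = n · (abundance Rm-127) / (abundance Rm-125) = n · 0.75648/0.24352.
n = 3.1064 × 0.24352/0.75648 = 1.00 ≈ 1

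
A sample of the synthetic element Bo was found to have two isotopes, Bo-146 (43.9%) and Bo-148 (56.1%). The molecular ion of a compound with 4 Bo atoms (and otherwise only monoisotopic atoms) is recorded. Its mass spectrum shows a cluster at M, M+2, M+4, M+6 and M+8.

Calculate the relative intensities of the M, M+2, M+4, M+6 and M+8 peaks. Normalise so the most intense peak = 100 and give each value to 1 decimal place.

The 4 Bo atoms are independent, so intensities follow the terms of (0.439 + 0.561)^4.
P(M) = 0.439^4 = 0.037141
P(M+2) = 4 × 0.439^3 × 0.561^1 = 0.189853
P(M+4) = 6 × 0.439^2 × 0.561^2 = 0.363920
P(M+6) = 4 × 0.439^1 × 0.561^3 = 0.310037
P(M+8) = 0.561^4 = 0.099049
The M+4 peak is largest (0.363920); scaling to 100 gives 10.2 : 52.2 : 100.0 : 85.2 : 27.2.

10.2 : 52.2 : 100.0 : 85.2 : 27.2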